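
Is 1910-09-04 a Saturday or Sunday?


Anchor: Jan 1, 1910. With p = 1910 - 1 = 1909: (p + p//4 - p//100 + p//400) mod 7 = (1909 + 477 - 19 + 4) mod 7 = 2371 mod 7 = 5 -> Saturday (Mon=0 ... Sun=6)
Day of year: 247; offset = 246
Weekday index = (5 + 246) mod 7 = 6 -> Sunday
Weekend days: Saturday, Sunday

Yes


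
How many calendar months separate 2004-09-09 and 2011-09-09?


From September 2004 to September 2011
7 years * 12 = 84 months = 84

84 months


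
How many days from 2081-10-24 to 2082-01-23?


From 2081-10-24 to 2082-01-23
2081-10-24: days before October = 31 + 28 + 31 + 30 + 31 + 30 + 31 + 31 + 30 = 273 (2081 is not a leap year); day of year = 273 + 24 = 297
2082-01-23: day of year = 23
Rest of 2081: 365 - 297 = 68
Total = 68 + 23 = 91

91 days


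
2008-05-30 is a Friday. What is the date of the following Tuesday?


Current: Friday
Target: Tuesday
Days ahead: 4

Next Tuesday: 2008-06-03


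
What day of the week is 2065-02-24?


Date: February 24, 2065
Anchor: Jan 1, 2065. With p = 2065 - 1 = 2064: (p + p//4 - p//100 + p//400) mod 7 = (2064 + 516 - 20 + 5) mod 7 = 2565 mod 7 = 3 -> Thursday (Mon=0 ... Sun=6)
Days before February (Jan): 31; offset = 31 + 24 - 1 = 54
Weekday index = (3 + 54) mod 7 = 1

Day of the week: Tuesday


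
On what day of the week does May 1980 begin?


Target: May 1, 1980
Anchor: Jan 1, 1980. With p = 1980 - 1 = 1979: (p + p//4 - p//100 + p//400) mod 7 = (1979 + 494 - 19 + 4) mod 7 = 2458 mod 7 = 1 -> Tuesday (Mon=0 ... Sun=6)
Days before May (Jan-Apr): 121 days
Weekday index = (1 + 121) mod 7 = 3

Thursday


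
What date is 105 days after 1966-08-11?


Start: 1966-08-11, add 105 days
August 1966 has 31 days: 31 - 11 = 20 days to August 31 -> 85 left
September 1966 has 30 days -> 55 left
October 1966 has 31 days -> 24 left
November 1966: 24 <= 30 -> lands on November 24

Result: 1966-11-24


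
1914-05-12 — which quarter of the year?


Month: May (month 5)
Q1: Jan-Mar, Q2: Apr-Jun, Q3: Jul-Sep, Q4: Oct-Dec

Q2


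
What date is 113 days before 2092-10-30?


Start: 2092-10-30, subtract 113 days
Back 30 days from October 30 reaches September 30, 2092 -> 83 left
September 2092 has 30 days -> back to August 31, 2092 -> 53 left
August 2092 has 31 days -> back to July 31, 2092 -> 22 left
July 2092: 31 - 22 = 9 -> lands on July 9

Result: 2092-07-09


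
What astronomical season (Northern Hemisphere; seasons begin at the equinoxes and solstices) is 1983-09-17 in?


Date: September 17
Astronomical Summer (approx.; exact equinox/solstice day varies by year): June 21 to September 21
September 17 falls within the Summer window

Summer


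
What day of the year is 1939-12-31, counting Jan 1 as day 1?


Date: December 31, 1939
Days in months 1 through 11: 334
Plus 31 days in December

Day of year: 365


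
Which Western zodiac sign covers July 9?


Date: July 9
Conventional tropical zodiac dates: Cancer from June 21 onward; Leo starts July 23
July 9 falls within the Cancer range

Cancer


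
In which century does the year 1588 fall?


Century = (year - 1) // 100 + 1
= (1588 - 1) // 100 + 1
= 1587 // 100 + 1
= 15 + 1

16th century


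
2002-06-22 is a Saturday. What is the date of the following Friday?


Current: Saturday
Target: Friday
Days ahead: 6

Next Friday: 2002-06-28


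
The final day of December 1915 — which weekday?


December 1915 has 31 days
Anchor: Jan 1, 1915. With p = 1915 - 1 = 1914: (p + p//4 - p//100 + p//400) mod 7 = (1914 + 478 - 19 + 4) mod 7 = 2377 mod 7 = 4 -> Friday (Mon=0 ... Sun=6)
Days before December (Jan-Nov): 334; December 1 index = (4 + 334) mod 7 = 2 -> Wednesday
Last day offset: 31 - 1 = 30 days
Weekday index = (2 + 30) mod 7 = 4

Friday, December 31


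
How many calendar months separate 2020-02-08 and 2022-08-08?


From February 2020 to August 2022
2 years * 12 = 24 months, plus 6 months = 30

30 months


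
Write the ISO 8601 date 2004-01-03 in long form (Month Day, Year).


ISO 2004-01-03 parses as year=2004, month=01, day=03
Month 1 -> January

January 3, 2004


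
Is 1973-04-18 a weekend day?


Anchor: Jan 1, 1973. With p = 1973 - 1 = 1972: (p + p//4 - p//100 + p//400) mod 7 = (1972 + 493 - 19 + 4) mod 7 = 2450 mod 7 = 0 -> Monday (Mon=0 ... Sun=6)
Day of year: 108; offset = 107
Weekday index = (0 + 107) mod 7 = 2 -> Wednesday
Weekend days: Saturday, Sunday

No


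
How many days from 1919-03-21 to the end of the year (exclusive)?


Day of year: 80 of 365
Remaining = 365 - 80

285 days


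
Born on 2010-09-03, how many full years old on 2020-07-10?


Birth: 2010-09-03
Reference: 2020-07-10
Year difference: 2020 - 2010 = 10
Birthday not yet reached in 2020, subtract 1

9 years old


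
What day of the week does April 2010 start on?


Target: April 1, 2010
Anchor: Jan 1, 2010. With p = 2010 - 1 = 2009: (p + p//4 - p//100 + p//400) mod 7 = (2009 + 502 - 20 + 5) mod 7 = 2496 mod 7 = 4 -> Friday (Mon=0 ... Sun=6)
Days before April (Jan-Mar): 90 days
Weekday index = (4 + 90) mod 7 = 3

Thursday


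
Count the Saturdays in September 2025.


September 2025 has 30 days
Anchor: Jan 1, 2025. With p = 2025 - 1 = 2024: (p + p//4 - p//100 + p//400) mod 7 = (2024 + 506 - 20 + 5) mod 7 = 2515 mod 7 = 2 -> Wednesday (Mon=0 ... Sun=6)
Days before September (Jan-Aug): 243; September 1 index = (2 + 243) mod 7 = 0 -> Monday
First Saturday is September 6
Saturdays: 6, 13, 20, 27

4 Saturdays


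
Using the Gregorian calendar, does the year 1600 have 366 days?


Gregorian leap year rule: divisible by 4, but not by 100, unless also by 400.
1600 is divisible by 400 -> leap year

Yes


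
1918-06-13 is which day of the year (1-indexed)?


Date: June 13, 1918
Days in months 1 through 5: 151
Plus 13 days in June

Day of year: 164


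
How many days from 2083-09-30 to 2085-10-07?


From 2083-09-30 to 2085-10-07
2083-09-30: days before September = 31 + 28 + 31 + 30 + 31 + 30 + 31 + 31 = 243 (2083 is not a leap year); day of year = 243 + 30 = 273
2085-10-07: days before October = 31 + 28 + 31 + 30 + 31 + 30 + 31 + 31 + 30 = 273 (2085 is not a leap year); day of year = 273 + 7 = 280
Rest of 2083: 365 - 273 = 92
Full years 2084 (366): 366
Total = 92 + 366 + 280 = 738

738 days


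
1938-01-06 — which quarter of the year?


Month: January (month 1)
Q1: Jan-Mar, Q2: Apr-Jun, Q3: Jul-Sep, Q4: Oct-Dec

Q1


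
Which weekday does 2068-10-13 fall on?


Date: October 13, 2068
Anchor: Jan 1, 2068. With p = 2068 - 1 = 2067: (p + p//4 - p//100 + p//400) mod 7 = (2067 + 516 - 20 + 5) mod 7 = 2568 mod 7 = 6 -> Sunday (Mon=0 ... Sun=6)
Days before October (Jan-Sep): 274; offset = 274 + 13 - 1 = 286
Weekday index = (6 + 286) mod 7 = 5

Day of the week: Saturday


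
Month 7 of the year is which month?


Month 7 of 12

July


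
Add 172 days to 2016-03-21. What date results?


Start: 2016-03-21, add 172 days
March 2016 has 31 days: 31 - 21 = 10 days to March 31 -> 162 left
April 2016 has 30 days -> 132 left
May 2016 has 31 days -> 101 left
June 2016 has 30 days -> 71 left
July 2016 has 31 days -> 40 left
August 2016 has 31 days -> 9 left
September 2016: 9 <= 30 -> lands on September 9

Result: 2016-09-09


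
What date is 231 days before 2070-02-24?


Start: 2070-02-24, subtract 231 days
Back 24 days from February 24 reaches January 31, 2070 -> 207 left
January 2070 has 31 days -> back to December 31, 2069 -> 176 left
December 2069 has 31 days -> back to November 30, 2069 -> 145 left
November 2069 has 30 days -> back to October 31, 2069 -> 115 left
October 2069 has 31 days -> back to September 30, 2069 -> 84 left
September 2069 has 30 days -> back to August 31, 2069 -> 54 left
August 2069 has 31 days -> back to July 31, 2069 -> 23 left
July 2069: 31 - 23 = 8 -> lands on July 8

Result: 2069-07-08


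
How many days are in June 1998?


June 1998

30 days


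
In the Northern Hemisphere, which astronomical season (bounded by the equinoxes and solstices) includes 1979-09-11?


Date: September 11
Astronomical Summer (approx.; exact equinox/solstice day varies by year): June 21 to September 21
September 11 falls within the Summer window

Summer


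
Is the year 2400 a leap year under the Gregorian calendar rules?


Gregorian leap year rule: divisible by 4, but not by 100, unless also by 400.
2400 is divisible by 400 -> leap year

Yes


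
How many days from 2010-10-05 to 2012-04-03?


From 2010-10-05 to 2012-04-03
2010-10-05: days before October = 31 + 28 + 31 + 30 + 31 + 30 + 31 + 31 + 30 = 273 (2010 is not a leap year); day of year = 273 + 5 = 278
2012-04-03: days before April = 31 + 29 + 31 = 91 (2012 is a leap year); day of year = 91 + 3 = 94
Rest of 2010: 365 - 278 = 87
Full years 2011 (365): 365
Total = 87 + 365 + 94 = 546

546 days


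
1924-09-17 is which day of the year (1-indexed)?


Date: September 17, 1924
Days in months 1 through 8: 244
Plus 17 days in September

Day of year: 261


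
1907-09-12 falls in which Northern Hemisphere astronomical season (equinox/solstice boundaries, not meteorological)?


Date: September 12
Astronomical Summer (approx.; exact equinox/solstice day varies by year): June 21 to September 21
September 12 falls within the Summer window

Summer


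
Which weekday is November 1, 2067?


Target: November 1, 2067
Anchor: Jan 1, 2067. With p = 2067 - 1 = 2066: (p + p//4 - p//100 + p//400) mod 7 = (2066 + 516 - 20 + 5) mod 7 = 2567 mod 7 = 5 -> Saturday (Mon=0 ... Sun=6)
Days before November (Jan-Oct): 304 days
Weekday index = (5 + 304) mod 7 = 1

Tuesday


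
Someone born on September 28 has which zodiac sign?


Date: September 28
Conventional tropical zodiac dates: Libra from September 23 onward; Scorpio starts October 23
September 28 falls within the Libra range

Libra


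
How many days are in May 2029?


May 2029

31 days


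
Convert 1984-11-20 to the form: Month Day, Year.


ISO 1984-11-20 parses as year=1984, month=11, day=20
Month 11 -> November

November 20, 1984


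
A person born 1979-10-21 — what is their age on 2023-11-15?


Birth: 1979-10-21
Reference: 2023-11-15
Year difference: 2023 - 1979 = 44

44 years old


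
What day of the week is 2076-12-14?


Date: December 14, 2076
Anchor: Jan 1, 2076. With p = 2076 - 1 = 2075: (p + p//4 - p//100 + p//400) mod 7 = (2075 + 518 - 20 + 5) mod 7 = 2578 mod 7 = 2 -> Wednesday (Mon=0 ... Sun=6)
Days before December (Jan-Nov): 335; offset = 335 + 14 - 1 = 348
Weekday index = (2 + 348) mod 7 = 0

Day of the week: Monday


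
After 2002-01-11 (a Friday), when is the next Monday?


Current: Friday
Target: Monday
Days ahead: 3

Next Monday: 2002-01-14


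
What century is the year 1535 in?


Century = (year - 1) // 100 + 1
= (1535 - 1) // 100 + 1
= 1534 // 100 + 1
= 15 + 1

16th century


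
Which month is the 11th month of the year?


Month 11 of 12

November


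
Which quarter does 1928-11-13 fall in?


Month: November (month 11)
Q1: Jan-Mar, Q2: Apr-Jun, Q3: Jul-Sep, Q4: Oct-Dec

Q4


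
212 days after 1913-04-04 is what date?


Start: 1913-04-04, add 212 days
April 1913 has 30 days: 30 - 4 = 26 days to April 30 -> 186 left
May 1913 has 31 days -> 155 left
June 1913 has 30 days -> 125 left
July 1913 has 31 days -> 94 left
August 1913 has 31 days -> 63 left
September 1913 has 30 days -> 33 left
October 1913 has 31 days -> 2 left
November 1913: 2 <= 30 -> lands on November 2

Result: 1913-11-02


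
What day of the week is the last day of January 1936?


January 1936 has 31 days
Anchor: Jan 1, 1936. With p = 1936 - 1 = 1935: (p + p//4 - p//100 + p//400) mod 7 = (1935 + 483 - 19 + 4) mod 7 = 2403 mod 7 = 2 -> Wednesday (Mon=0 ... Sun=6)
January 1 is the anchor itself -> Wednesday
Last day offset: 31 - 1 = 30 days
Weekday index = (2 + 30) mod 7 = 4

Friday, January 31


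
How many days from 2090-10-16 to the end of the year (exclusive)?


Day of year: 289 of 365
Remaining = 365 - 289

76 days


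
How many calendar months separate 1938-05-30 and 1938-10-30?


From May 1938 to October 1938
0 years * 12 = 0 months, plus 5 months = 5

5 months


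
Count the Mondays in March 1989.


March 1989 has 31 days
Anchor: Jan 1, 1989. With p = 1989 - 1 = 1988: (p + p//4 - p//100 + p//400) mod 7 = (1988 + 497 - 19 + 4) mod 7 = 2470 mod 7 = 6 -> Sunday (Mon=0 ... Sun=6)
Days before March (Jan-Feb): 59; March 1 index = (6 + 59) mod 7 = 2 -> Wednesday
First Monday is March 6
Mondays: 6, 13, 20, 27

4 Mondays


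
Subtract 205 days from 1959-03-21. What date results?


Start: 1959-03-21, subtract 205 days
Back 21 days from March 21 reaches February 28, 1959 -> 184 left
February 1959 has 28 days -> back to January 31, 1959 -> 156 left
January 1959 has 31 days -> back to December 31, 1958 -> 125 left
December 1958 has 31 days -> back to November 30, 1958 -> 94 left
November 1958 has 30 days -> back to October 31, 1958 -> 64 left
October 1958 has 31 days -> back to September 30, 1958 -> 33 left
September 1958 has 30 days -> back to August 31, 1958 -> 3 left
August 1958: 31 - 3 = 28 -> lands on August 28

Result: 1958-08-28


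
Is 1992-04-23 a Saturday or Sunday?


Anchor: Jan 1, 1992. With p = 1992 - 1 = 1991: (p + p//4 - p//100 + p//400) mod 7 = (1991 + 497 - 19 + 4) mod 7 = 2473 mod 7 = 2 -> Wednesday (Mon=0 ... Sun=6)
Day of year: 114; offset = 113
Weekday index = (2 + 113) mod 7 = 3 -> Thursday
Weekend days: Saturday, Sunday

No


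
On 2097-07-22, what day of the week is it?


Date: July 22, 2097
Anchor: Jan 1, 2097. With p = 2097 - 1 = 2096: (p + p//4 - p//100 + p//400) mod 7 = (2096 + 524 - 20 + 5) mod 7 = 2605 mod 7 = 1 -> Tuesday (Mon=0 ... Sun=6)
Days before July (Jan-Jun): 181; offset = 181 + 22 - 1 = 202
Weekday index = (1 + 202) mod 7 = 0

Day of the week: Monday


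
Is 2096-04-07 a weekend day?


Anchor: Jan 1, 2096. With p = 2096 - 1 = 2095: (p + p//4 - p//100 + p//400) mod 7 = (2095 + 523 - 20 + 5) mod 7 = 2603 mod 7 = 6 -> Sunday (Mon=0 ... Sun=6)
Day of year: 98; offset = 97
Weekday index = (6 + 97) mod 7 = 5 -> Saturday
Weekend days: Saturday, Sunday

Yes


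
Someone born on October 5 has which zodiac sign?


Date: October 5
Conventional tropical zodiac dates: Libra from September 23 onward; Scorpio starts October 23
October 5 falls within the Libra range

Libra


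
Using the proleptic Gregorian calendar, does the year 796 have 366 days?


Gregorian leap year rule: divisible by 4, but not by 100, unless also by 400.
796 is divisible by 4 but not 100 -> leap year

Yes


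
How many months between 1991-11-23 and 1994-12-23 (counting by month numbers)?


From November 1991 to December 1994
3 years * 12 = 36 months, plus 1 month = 37

37 months


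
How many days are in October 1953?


October 1953

31 days


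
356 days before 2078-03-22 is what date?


Start: 2078-03-22, subtract 356 days
Back 22 days from March 22 reaches February 28, 2078 -> 334 left
February 2078 has 28 days -> back to January 31, 2078 -> 306 left
January 2078 has 31 days -> back to December 31, 2077 -> 275 left
December 2077 has 31 days -> back to November 30, 2077 -> 244 left
November 2077 has 30 days -> back to October 31, 2077 -> 214 left
October 2077 has 31 days -> back to September 30, 2077 -> 183 left
September 2077 has 30 days -> back to August 31, 2077 -> 153 left
August 2077 has 31 days -> back to July 31, 2077 -> 122 left
July 2077 has 31 days -> back to June 30, 2077 -> 91 left
June 2077 has 30 days -> back to May 31, 2077 -> 61 left
May 2077 has 31 days -> back to April 30, 2077 -> 30 left
April 2077 has 30 days -> back to March 31, 2077 -> 0 left
March 2077: 31 - 0 = 31 -> lands on March 31

Result: 2077-03-31


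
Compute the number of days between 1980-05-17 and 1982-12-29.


From 1980-05-17 to 1982-12-29
1980-05-17: days before May = 31 + 29 + 31 + 30 = 121 (1980 is a leap year); day of year = 121 + 17 = 138
1982-12-29: days before December = 31 + 28 + 31 + 30 + 31 + 30 + 31 + 31 + 30 + 31 + 30 = 334 (1982 is not a leap year); day of year = 334 + 29 = 363
Rest of 1980: 366 - 138 = 228
Full years 1981 (365): 365
Total = 228 + 365 + 363 = 956

956 days


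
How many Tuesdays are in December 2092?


December 2092 has 31 days
Anchor: Jan 1, 2092. With p = 2092 - 1 = 2091: (p + p//4 - p//100 + p//400) mod 7 = (2091 + 522 - 20 + 5) mod 7 = 2598 mod 7 = 1 -> Tuesday (Mon=0 ... Sun=6)
Days before December (Jan-Nov): 335; December 1 index = (1 + 335) mod 7 = 0 -> Monday
First Tuesday is December 2
Tuesdays: 2, 9, 16, 23, 30

5 Tuesdays


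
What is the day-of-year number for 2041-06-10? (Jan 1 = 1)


Date: June 10, 2041
Days in months 1 through 5: 151
Plus 10 days in June

Day of year: 161


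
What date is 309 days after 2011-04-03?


Start: 2011-04-03, add 309 days
April 2011 has 30 days: 30 - 3 = 27 days to April 30 -> 282 left
May 2011 has 31 days -> 251 left
June 2011 has 30 days -> 221 left
July 2011 has 31 days -> 190 left
August 2011 has 31 days -> 159 left
September 2011 has 30 days -> 129 left
October 2011 has 31 days -> 98 left
November 2011 has 30 days -> 68 left
December 2011 has 31 days -> 37 left
January 2012 has 31 days -> 6 left
February 2012: 6 <= 29 -> lands on February 6

Result: 2012-02-06


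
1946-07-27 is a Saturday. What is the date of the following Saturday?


Current: Saturday
Target: Saturday
Days ahead: 7

Next Saturday: 1946-08-03


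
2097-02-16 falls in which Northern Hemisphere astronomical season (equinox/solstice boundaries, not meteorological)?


Date: February 16
Astronomical Winter (approx.; exact equinox/solstice day varies by year): December 21 to March 19
February 16 falls within the Winter window

Winter


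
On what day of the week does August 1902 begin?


Target: August 1, 1902
Anchor: Jan 1, 1902. With p = 1902 - 1 = 1901: (p + p//4 - p//100 + p//400) mod 7 = (1901 + 475 - 19 + 4) mod 7 = 2361 mod 7 = 2 -> Wednesday (Mon=0 ... Sun=6)
Days before August (Jan-Jul): 212 days
Weekday index = (2 + 212) mod 7 = 4

Friday


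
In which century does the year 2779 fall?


Century = (year - 1) // 100 + 1
= (2779 - 1) // 100 + 1
= 2778 // 100 + 1
= 27 + 1

28th century


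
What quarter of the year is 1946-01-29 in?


Month: January (month 1)
Q1: Jan-Mar, Q2: Apr-Jun, Q3: Jul-Sep, Q4: Oct-Dec

Q1


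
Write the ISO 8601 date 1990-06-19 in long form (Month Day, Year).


ISO 1990-06-19 parses as year=1990, month=06, day=19
Month 6 -> June

June 19, 1990


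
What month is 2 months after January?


January is month 1
1 + 2 = 3

March


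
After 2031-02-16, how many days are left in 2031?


Day of year: 47 of 365
Remaining = 365 - 47

318 days


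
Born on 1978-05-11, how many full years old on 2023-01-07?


Birth: 1978-05-11
Reference: 2023-01-07
Year difference: 2023 - 1978 = 45
Birthday not yet reached in 2023, subtract 1

44 years old


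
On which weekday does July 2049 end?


July 2049 has 31 days
Anchor: Jan 1, 2049. With p = 2049 - 1 = 2048: (p + p//4 - p//100 + p//400) mod 7 = (2048 + 512 - 20 + 5) mod 7 = 2545 mod 7 = 4 -> Friday (Mon=0 ... Sun=6)
Days before July (Jan-Jun): 181; July 1 index = (4 + 181) mod 7 = 3 -> Thursday
Last day offset: 31 - 1 = 30 days
Weekday index = (3 + 30) mod 7 = 5

Saturday, July 31


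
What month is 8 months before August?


August is month 8
8 - 8 = 0; wrap: 0 + 12 = 12

December


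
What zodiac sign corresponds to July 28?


Date: July 28
Conventional tropical zodiac dates: Leo from July 23 onward; Virgo starts August 23
July 28 falls within the Leo range

Leo


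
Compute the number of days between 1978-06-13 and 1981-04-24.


From 1978-06-13 to 1981-04-24
1978-06-13: days before June = 31 + 28 + 31 + 30 + 31 = 151 (1978 is not a leap year); day of year = 151 + 13 = 164
1981-04-24: days before April = 31 + 28 + 31 = 90 (1981 is not a leap year); day of year = 90 + 24 = 114
Rest of 1978: 365 - 164 = 201
Full years 1979 (365), 1980 (366): 731
Total = 201 + 731 + 114 = 1046

1046 days


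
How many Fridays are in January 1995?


January 1995 has 31 days
Anchor: Jan 1, 1995. With p = 1995 - 1 = 1994: (p + p//4 - p//100 + p//400) mod 7 = (1994 + 498 - 19 + 4) mod 7 = 2477 mod 7 = 6 -> Sunday (Mon=0 ... Sun=6)
January 1 is the anchor itself -> Sunday
First Friday is January 6
Fridays: 6, 13, 20, 27

4 Fridays


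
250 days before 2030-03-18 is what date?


Start: 2030-03-18, subtract 250 days
Back 18 days from March 18 reaches February 28, 2030 -> 232 left
February 2030 has 28 days -> back to January 31, 2030 -> 204 left
January 2030 has 31 days -> back to December 31, 2029 -> 173 left
December 2029 has 31 days -> back to November 30, 2029 -> 142 left
November 2029 has 30 days -> back to October 31, 2029 -> 112 left
October 2029 has 31 days -> back to September 30, 2029 -> 81 left
September 2029 has 30 days -> back to August 31, 2029 -> 51 left
August 2029 has 31 days -> back to July 31, 2029 -> 20 left
July 2029: 31 - 20 = 11 -> lands on July 11

Result: 2029-07-11


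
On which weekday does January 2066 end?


January 2066 has 31 days
Anchor: Jan 1, 2066. With p = 2066 - 1 = 2065: (p + p//4 - p//100 + p//400) mod 7 = (2065 + 516 - 20 + 5) mod 7 = 2566 mod 7 = 4 -> Friday (Mon=0 ... Sun=6)
January 1 is the anchor itself -> Friday
Last day offset: 31 - 1 = 30 days
Weekday index = (4 + 30) mod 7 = 6

Sunday, January 31


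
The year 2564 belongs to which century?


Century = (year - 1) // 100 + 1
= (2564 - 1) // 100 + 1
= 2563 // 100 + 1
= 25 + 1

26th century


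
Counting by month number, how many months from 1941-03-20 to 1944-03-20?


From March 1941 to March 1944
3 years * 12 = 36 months = 36

36 months


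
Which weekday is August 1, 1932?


Target: August 1, 1932
Anchor: Jan 1, 1932. With p = 1932 - 1 = 1931: (p + p//4 - p//100 + p//400) mod 7 = (1931 + 482 - 19 + 4) mod 7 = 2398 mod 7 = 4 -> Friday (Mon=0 ... Sun=6)
Days before August (Jan-Jul): 213 days
Weekday index = (4 + 213) mod 7 = 0

Monday


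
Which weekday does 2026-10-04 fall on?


Date: October 4, 2026
Anchor: Jan 1, 2026. With p = 2026 - 1 = 2025: (p + p//4 - p//100 + p//400) mod 7 = (2025 + 506 - 20 + 5) mod 7 = 2516 mod 7 = 3 -> Thursday (Mon=0 ... Sun=6)
Days before October (Jan-Sep): 273; offset = 273 + 4 - 1 = 276
Weekday index = (3 + 276) mod 7 = 6

Day of the week: Sunday


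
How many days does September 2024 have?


September 2024

30 days


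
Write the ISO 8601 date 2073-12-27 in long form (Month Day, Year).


ISO 2073-12-27 parses as year=2073, month=12, day=27
Month 12 -> December

December 27, 2073


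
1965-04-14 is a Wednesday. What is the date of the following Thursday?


Current: Wednesday
Target: Thursday
Days ahead: 1

Next Thursday: 1965-04-15


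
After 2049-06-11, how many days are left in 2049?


Day of year: 162 of 365
Remaining = 365 - 162

203 days


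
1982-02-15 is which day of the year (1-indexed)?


Date: February 15, 1982
Days in months 1 through 1: 31
Plus 15 days in February

Day of year: 46


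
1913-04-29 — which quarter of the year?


Month: April (month 4)
Q1: Jan-Mar, Q2: Apr-Jun, Q3: Jul-Sep, Q4: Oct-Dec

Q2


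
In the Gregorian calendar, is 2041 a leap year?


Gregorian leap year rule: divisible by 4, but not by 100, unless also by 400.
2041 is not divisible by 4 -> not a leap year

No


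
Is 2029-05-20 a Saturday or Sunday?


Anchor: Jan 1, 2029. With p = 2029 - 1 = 2028: (p + p//4 - p//100 + p//400) mod 7 = (2028 + 507 - 20 + 5) mod 7 = 2520 mod 7 = 0 -> Monday (Mon=0 ... Sun=6)
Day of year: 140; offset = 139
Weekday index = (0 + 139) mod 7 = 6 -> Sunday
Weekend days: Saturday, Sunday

Yes


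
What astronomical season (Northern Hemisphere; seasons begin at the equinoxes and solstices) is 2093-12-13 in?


Date: December 13
Astronomical Autumn (approx.; exact equinox/solstice day varies by year): September 22 to December 20
December 13 falls within the Autumn window

Autumn


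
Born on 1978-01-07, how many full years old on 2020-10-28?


Birth: 1978-01-07
Reference: 2020-10-28
Year difference: 2020 - 1978 = 42

42 years old


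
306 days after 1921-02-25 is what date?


Start: 1921-02-25, add 306 days
February 1921 has 28 days: 28 - 25 = 3 days to February 28 -> 303 left
March 1921 has 31 days -> 272 left
April 1921 has 30 days -> 242 left
May 1921 has 31 days -> 211 left
June 1921 has 30 days -> 181 left
July 1921 has 31 days -> 150 left
August 1921 has 31 days -> 119 left
September 1921 has 30 days -> 89 left
October 1921 has 31 days -> 58 left
November 1921 has 30 days -> 28 left
December 1921: 28 <= 31 -> lands on December 28

Result: 1921-12-28


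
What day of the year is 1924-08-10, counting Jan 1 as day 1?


Date: August 10, 1924
Days in months 1 through 7: 213
Plus 10 days in August

Day of year: 223


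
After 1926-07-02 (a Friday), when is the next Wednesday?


Current: Friday
Target: Wednesday
Days ahead: 5

Next Wednesday: 1926-07-07


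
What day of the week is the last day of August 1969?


August 1969 has 31 days
Anchor: Jan 1, 1969. With p = 1969 - 1 = 1968: (p + p//4 - p//100 + p//400) mod 7 = (1968 + 492 - 19 + 4) mod 7 = 2445 mod 7 = 2 -> Wednesday (Mon=0 ... Sun=6)
Days before August (Jan-Jul): 212; August 1 index = (2 + 212) mod 7 = 4 -> Friday
Last day offset: 31 - 1 = 30 days
Weekday index = (4 + 30) mod 7 = 6

Sunday, August 31


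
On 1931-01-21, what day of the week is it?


Date: January 21, 1931
Anchor: Jan 1, 1931. With p = 1931 - 1 = 1930: (p + p//4 - p//100 + p//400) mod 7 = (1930 + 482 - 19 + 4) mod 7 = 2397 mod 7 = 3 -> Thursday (Mon=0 ... Sun=6)
Days into year = 21 - 1 = 20
Weekday index = (3 + 20) mod 7 = 2

Day of the week: Wednesday


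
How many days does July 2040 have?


July 2040

31 days


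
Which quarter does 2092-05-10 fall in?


Month: May (month 5)
Q1: Jan-Mar, Q2: Apr-Jun, Q3: Jul-Sep, Q4: Oct-Dec

Q2


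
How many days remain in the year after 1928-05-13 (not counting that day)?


Day of year: 134 of 366
Remaining = 366 - 134

232 days


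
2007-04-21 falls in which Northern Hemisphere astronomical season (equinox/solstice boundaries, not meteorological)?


Date: April 21
Astronomical Spring (approx.; exact equinox/solstice day varies by year): March 20 to June 20
April 21 falls within the Spring window

Spring


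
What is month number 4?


Month 4 of 12

April


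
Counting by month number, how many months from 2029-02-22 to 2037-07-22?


From February 2029 to July 2037
8 years * 12 = 96 months, plus 5 months = 101

101 months


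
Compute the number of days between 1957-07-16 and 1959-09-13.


From 1957-07-16 to 1959-09-13
1957-07-16: days before July = 31 + 28 + 31 + 30 + 31 + 30 = 181 (1957 is not a leap year); day of year = 181 + 16 = 197
1959-09-13: days before September = 31 + 28 + 31 + 30 + 31 + 30 + 31 + 31 = 243 (1959 is not a leap year); day of year = 243 + 13 = 256
Rest of 1957: 365 - 197 = 168
Full years 1958 (365): 365
Total = 168 + 365 + 256 = 789

789 days


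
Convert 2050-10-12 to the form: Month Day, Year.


ISO 2050-10-12 parses as year=2050, month=10, day=12
Month 10 -> October

October 12, 2050


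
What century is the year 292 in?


Century = (year - 1) // 100 + 1
= (292 - 1) // 100 + 1
= 291 // 100 + 1
= 2 + 1

3rd century


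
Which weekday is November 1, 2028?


Target: November 1, 2028
Anchor: Jan 1, 2028. With p = 2028 - 1 = 2027: (p + p//4 - p//100 + p//400) mod 7 = (2027 + 506 - 20 + 5) mod 7 = 2518 mod 7 = 5 -> Saturday (Mon=0 ... Sun=6)
Days before November (Jan-Oct): 305 days
Weekday index = (5 + 305) mod 7 = 2

Wednesday


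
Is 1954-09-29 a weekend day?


Anchor: Jan 1, 1954. With p = 1954 - 1 = 1953: (p + p//4 - p//100 + p//400) mod 7 = (1953 + 488 - 19 + 4) mod 7 = 2426 mod 7 = 4 -> Friday (Mon=0 ... Sun=6)
Day of year: 272; offset = 271
Weekday index = (4 + 271) mod 7 = 2 -> Wednesday
Weekend days: Saturday, Sunday

No


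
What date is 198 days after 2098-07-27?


Start: 2098-07-27, add 198 days
July 2098 has 31 days: 31 - 27 = 4 days to July 31 -> 194 left
August 2098 has 31 days -> 163 left
September 2098 has 30 days -> 133 left
October 2098 has 31 days -> 102 left
November 2098 has 30 days -> 72 left
December 2098 has 31 days -> 41 left
January 2099 has 31 days -> 10 left
February 2099: 10 <= 28 -> lands on February 10

Result: 2099-02-10


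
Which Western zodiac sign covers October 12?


Date: October 12
Conventional tropical zodiac dates: Libra from September 23 onward; Scorpio starts October 23
October 12 falls within the Libra range

Libra


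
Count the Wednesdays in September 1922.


September 1922 has 30 days
Anchor: Jan 1, 1922. With p = 1922 - 1 = 1921: (p + p//4 - p//100 + p//400) mod 7 = (1921 + 480 - 19 + 4) mod 7 = 2386 mod 7 = 6 -> Sunday (Mon=0 ... Sun=6)
Days before September (Jan-Aug): 243; September 1 index = (6 + 243) mod 7 = 4 -> Friday
First Wednesday is September 6
Wednesdays: 6, 13, 20, 27

4 Wednesdays


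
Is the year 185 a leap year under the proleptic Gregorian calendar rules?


Gregorian leap year rule: divisible by 4, but not by 100, unless also by 400.
185 is not divisible by 4 -> not a leap year

No


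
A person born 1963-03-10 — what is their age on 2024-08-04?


Birth: 1963-03-10
Reference: 2024-08-04
Year difference: 2024 - 1963 = 61

61 years old


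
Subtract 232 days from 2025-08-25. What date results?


Start: 2025-08-25, subtract 232 days
Back 25 days from August 25 reaches July 31, 2025 -> 207 left
July 2025 has 31 days -> back to June 30, 2025 -> 176 left
June 2025 has 30 days -> back to May 31, 2025 -> 146 left
May 2025 has 31 days -> back to April 30, 2025 -> 115 left
April 2025 has 30 days -> back to March 31, 2025 -> 85 left
March 2025 has 31 days -> back to February 28, 2025 -> 54 left
February 2025 has 28 days -> back to January 31, 2025 -> 26 left
January 2025: 31 - 26 = 5 -> lands on January 5

Result: 2025-01-05


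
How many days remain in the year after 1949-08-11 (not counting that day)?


Day of year: 223 of 365
Remaining = 365 - 223

142 days


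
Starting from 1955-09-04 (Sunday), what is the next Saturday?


Current: Sunday
Target: Saturday
Days ahead: 6

Next Saturday: 1955-09-10


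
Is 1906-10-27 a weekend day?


Anchor: Jan 1, 1906. With p = 1906 - 1 = 1905: (p + p//4 - p//100 + p//400) mod 7 = (1905 + 476 - 19 + 4) mod 7 = 2366 mod 7 = 0 -> Monday (Mon=0 ... Sun=6)
Day of year: 300; offset = 299
Weekday index = (0 + 299) mod 7 = 5 -> Saturday
Weekend days: Saturday, Sunday

Yes


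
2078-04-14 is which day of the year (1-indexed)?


Date: April 14, 2078
Days in months 1 through 3: 90
Plus 14 days in April

Day of year: 104


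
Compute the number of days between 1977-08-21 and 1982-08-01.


From 1977-08-21 to 1982-08-01
1977-08-21: days before August = 31 + 28 + 31 + 30 + 31 + 30 + 31 = 212 (1977 is not a leap year); day of year = 212 + 21 = 233
1982-08-01: days before August = 31 + 28 + 31 + 30 + 31 + 30 + 31 = 212 (1982 is not a leap year); day of year = 212 + 1 = 213
Rest of 1977: 365 - 233 = 132
Full years 1978 (365), 1979 (365), 1980 (366), 1981 (365): 1461
Total = 132 + 1461 + 213 = 1806

1806 days


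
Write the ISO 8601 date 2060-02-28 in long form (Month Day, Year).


ISO 2060-02-28 parses as year=2060, month=02, day=28
Month 2 -> February

February 28, 2060


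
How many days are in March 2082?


March 2082

31 days


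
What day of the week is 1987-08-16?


Date: August 16, 1987
Anchor: Jan 1, 1987. With p = 1987 - 1 = 1986: (p + p//4 - p//100 + p//400) mod 7 = (1986 + 496 - 19 + 4) mod 7 = 2467 mod 7 = 3 -> Thursday (Mon=0 ... Sun=6)
Days before August (Jan-Jul): 212; offset = 212 + 16 - 1 = 227
Weekday index = (3 + 227) mod 7 = 6

Day of the week: Sunday


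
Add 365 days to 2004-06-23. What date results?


Start: 2004-06-23, add 365 days
June 2004 has 30 days: 30 - 23 = 7 days to June 30 -> 358 left
July 2004 has 31 days -> 327 left
August 2004 has 31 days -> 296 left
September 2004 has 30 days -> 266 left
October 2004 has 31 days -> 235 left
November 2004 has 30 days -> 205 left
December 2004 has 31 days -> 174 left
January 2005 has 31 days -> 143 left
February 2005 has 28 days -> 115 left
March 2005 has 31 days -> 84 left
April 2005 has 30 days -> 54 left
May 2005 has 31 days -> 23 left
June 2005: 23 <= 30 -> lands on June 23

Result: 2005-06-23


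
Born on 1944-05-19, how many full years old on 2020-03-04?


Birth: 1944-05-19
Reference: 2020-03-04
Year difference: 2020 - 1944 = 76
Birthday not yet reached in 2020, subtract 1

75 years old


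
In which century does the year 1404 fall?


Century = (year - 1) // 100 + 1
= (1404 - 1) // 100 + 1
= 1403 // 100 + 1
= 14 + 1

15th century


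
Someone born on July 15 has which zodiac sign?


Date: July 15
Conventional tropical zodiac dates: Cancer from June 21 onward; Leo starts July 23
July 15 falls within the Cancer range

Cancer


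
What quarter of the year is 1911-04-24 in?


Month: April (month 4)
Q1: Jan-Mar, Q2: Apr-Jun, Q3: Jul-Sep, Q4: Oct-Dec

Q2


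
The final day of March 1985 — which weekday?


March 1985 has 31 days
Anchor: Jan 1, 1985. With p = 1985 - 1 = 1984: (p + p//4 - p//100 + p//400) mod 7 = (1984 + 496 - 19 + 4) mod 7 = 2465 mod 7 = 1 -> Tuesday (Mon=0 ... Sun=6)
Days before March (Jan-Feb): 59; March 1 index = (1 + 59) mod 7 = 4 -> Friday
Last day offset: 31 - 1 = 30 days
Weekday index = (4 + 30) mod 7 = 6

Sunday, March 31


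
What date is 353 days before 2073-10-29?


Start: 2073-10-29, subtract 353 days
Back 29 days from October 29 reaches September 30, 2073 -> 324 left
September 2073 has 30 days -> back to August 31, 2073 -> 294 left
August 2073 has 31 days -> back to July 31, 2073 -> 263 left
July 2073 has 31 days -> back to June 30, 2073 -> 232 left
June 2073 has 30 days -> back to May 31, 2073 -> 202 left
May 2073 has 31 days -> back to April 30, 2073 -> 171 left
April 2073 has 30 days -> back to March 31, 2073 -> 141 left
March 2073 has 31 days -> back to February 28, 2073 -> 110 left
February 2073 has 28 days -> back to January 31, 2073 -> 82 left
January 2073 has 31 days -> back to December 31, 2072 -> 51 left
December 2072 has 31 days -> back to November 30, 2072 -> 20 left
November 2072: 30 - 20 = 10 -> lands on November 10

Result: 2072-11-10


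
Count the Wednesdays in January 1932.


January 1932 has 31 days
Anchor: Jan 1, 1932. With p = 1932 - 1 = 1931: (p + p//4 - p//100 + p//400) mod 7 = (1931 + 482 - 19 + 4) mod 7 = 2398 mod 7 = 4 -> Friday (Mon=0 ... Sun=6)
January 1 is the anchor itself -> Friday
First Wednesday is January 6
Wednesdays: 6, 13, 20, 27

4 Wednesdays


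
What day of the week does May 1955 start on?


Target: May 1, 1955
Anchor: Jan 1, 1955. With p = 1955 - 1 = 1954: (p + p//4 - p//100 + p//400) mod 7 = (1954 + 488 - 19 + 4) mod 7 = 2427 mod 7 = 5 -> Saturday (Mon=0 ... Sun=6)
Days before May (Jan-Apr): 120 days
Weekday index = (5 + 120) mod 7 = 6

Sunday


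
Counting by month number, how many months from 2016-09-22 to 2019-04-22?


From September 2016 to April 2019
3 years * 12 = 36 months, minus 5 months = 31

31 months


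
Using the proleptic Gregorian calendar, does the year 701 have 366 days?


Gregorian leap year rule: divisible by 4, but not by 100, unless also by 400.
701 is not divisible by 4 -> not a leap year

No


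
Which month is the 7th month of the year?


Month 7 of 12

July


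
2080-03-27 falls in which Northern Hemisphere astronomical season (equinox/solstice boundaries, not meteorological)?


Date: March 27
Astronomical Spring (approx.; exact equinox/solstice day varies by year): March 20 to June 20
March 27 falls within the Spring window

Spring


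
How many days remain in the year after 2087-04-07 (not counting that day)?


Day of year: 97 of 365
Remaining = 365 - 97

268 days


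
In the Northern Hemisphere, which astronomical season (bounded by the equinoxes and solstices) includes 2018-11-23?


Date: November 23
Astronomical Autumn (approx.; exact equinox/solstice day varies by year): September 22 to December 20
November 23 falls within the Autumn window

Autumn


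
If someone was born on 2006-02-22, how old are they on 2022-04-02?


Birth: 2006-02-22
Reference: 2022-04-02
Year difference: 2022 - 2006 = 16

16 years old


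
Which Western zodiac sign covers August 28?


Date: August 28
Conventional tropical zodiac dates: Virgo from August 23 onward; Libra starts September 23
August 28 falls within the Virgo range

Virgo


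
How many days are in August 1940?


August 1940

31 days


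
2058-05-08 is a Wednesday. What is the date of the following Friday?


Current: Wednesday
Target: Friday
Days ahead: 2

Next Friday: 2058-05-10


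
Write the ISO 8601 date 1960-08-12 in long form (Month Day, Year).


ISO 1960-08-12 parses as year=1960, month=08, day=12
Month 8 -> August

August 12, 1960


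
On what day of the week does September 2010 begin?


Target: September 1, 2010
Anchor: Jan 1, 2010. With p = 2010 - 1 = 2009: (p + p//4 - p//100 + p//400) mod 7 = (2009 + 502 - 20 + 5) mod 7 = 2496 mod 7 = 4 -> Friday (Mon=0 ... Sun=6)
Days before September (Jan-Aug): 243 days
Weekday index = (4 + 243) mod 7 = 2

Wednesday


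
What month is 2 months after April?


April is month 4
4 + 2 = 6

June


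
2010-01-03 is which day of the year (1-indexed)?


Date: January 3, 2010
No months before January
Plus 3 days in January

Day of year: 3


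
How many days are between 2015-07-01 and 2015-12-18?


From 2015-07-01 to 2015-12-18
2015-07-01: days before July = 31 + 28 + 31 + 30 + 31 + 30 = 181 (2015 is not a leap year); day of year = 181 + 1 = 182
2015-12-18: days before December = 31 + 28 + 31 + 30 + 31 + 30 + 31 + 31 + 30 + 31 + 30 = 334 (2015 is not a leap year); day of year = 334 + 18 = 352
Same year: 352 - 182 = 170

170 days


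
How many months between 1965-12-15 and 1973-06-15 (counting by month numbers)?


From December 1965 to June 1973
8 years * 12 = 96 months, minus 6 months = 90

90 months


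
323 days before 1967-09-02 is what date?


Start: 1967-09-02, subtract 323 days
Back 2 days from September 2 reaches August 31, 1967 -> 321 left
August 1967 has 31 days -> back to July 31, 1967 -> 290 left
July 1967 has 31 days -> back to June 30, 1967 -> 259 left
June 1967 has 30 days -> back to May 31, 1967 -> 229 left
May 1967 has 31 days -> back to April 30, 1967 -> 198 left
April 1967 has 30 days -> back to March 31, 1967 -> 168 left
March 1967 has 31 days -> back to February 28, 1967 -> 137 left
February 1967 has 28 days -> back to January 31, 1967 -> 109 left
January 1967 has 31 days -> back to December 31, 1966 -> 78 left
December 1966 has 31 days -> back to November 30, 1966 -> 47 left
November 1966 has 30 days -> back to October 31, 1966 -> 17 left
October 1966: 31 - 17 = 14 -> lands on October 14

Result: 1966-10-14


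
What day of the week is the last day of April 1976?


April 1976 has 30 days
Anchor: Jan 1, 1976. With p = 1976 - 1 = 1975: (p + p//4 - p//100 + p//400) mod 7 = (1975 + 493 - 19 + 4) mod 7 = 2453 mod 7 = 3 -> Thursday (Mon=0 ... Sun=6)
Days before April (Jan-Mar): 91; April 1 index = (3 + 91) mod 7 = 3 -> Thursday
Last day offset: 30 - 1 = 29 days
Weekday index = (3 + 29) mod 7 = 4

Friday, April 30


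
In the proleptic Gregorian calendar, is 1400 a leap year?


Gregorian leap year rule: divisible by 4, but not by 100, unless also by 400.
1400 is divisible by 100 but not 400 -> not a leap year

No


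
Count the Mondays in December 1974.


December 1974 has 31 days
Anchor: Jan 1, 1974. With p = 1974 - 1 = 1973: (p + p//4 - p//100 + p//400) mod 7 = (1973 + 493 - 19 + 4) mod 7 = 2451 mod 7 = 1 -> Tuesday (Mon=0 ... Sun=6)
Days before December (Jan-Nov): 334; December 1 index = (1 + 334) mod 7 = 6 -> Sunday
First Monday is December 2
Mondays: 2, 9, 16, 23, 30

5 Mondays
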